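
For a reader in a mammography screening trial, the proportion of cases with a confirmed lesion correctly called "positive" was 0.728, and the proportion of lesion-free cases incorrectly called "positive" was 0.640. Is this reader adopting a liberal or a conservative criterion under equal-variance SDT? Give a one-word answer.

liberal

z(H) = 0.607, z(FA) = 0.358
c = −½·(z(H) + z(FA)) = -0.4825
c < 0 → liberal criterion (biased toward responding “yes”).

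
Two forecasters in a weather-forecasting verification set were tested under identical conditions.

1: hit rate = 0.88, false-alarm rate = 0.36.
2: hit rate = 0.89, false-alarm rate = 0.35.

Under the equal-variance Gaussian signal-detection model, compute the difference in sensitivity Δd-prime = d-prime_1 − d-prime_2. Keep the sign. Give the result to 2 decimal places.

1: z(0.88) = 1.175, z(0.36) = -0.358, d' = 1.533
2: z(0.89) = 1.227, z(0.35) = -0.385, d' = 1.612
Δd' = d'_1 − d'_2 = 1.533 − 1.612 = -0.079
2 has the higher sensitivity.

Δd-prime = -0.08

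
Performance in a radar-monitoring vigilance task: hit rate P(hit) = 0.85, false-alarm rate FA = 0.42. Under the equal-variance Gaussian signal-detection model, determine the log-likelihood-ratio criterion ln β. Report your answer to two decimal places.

ln β = -0.52

z(0.85) = 1.036, z(0.42) = -0.202
ln β = −½·[z(H)² − z(FA)²] = −0.5 × (1.073 − 0.041) = -0.516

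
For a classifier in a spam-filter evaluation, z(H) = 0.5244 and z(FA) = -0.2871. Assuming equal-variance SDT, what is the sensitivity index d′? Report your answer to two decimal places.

d' = z(H) − z(FA) = 0.5244 − (-0.2871) = 0.8115

d′ = 0.81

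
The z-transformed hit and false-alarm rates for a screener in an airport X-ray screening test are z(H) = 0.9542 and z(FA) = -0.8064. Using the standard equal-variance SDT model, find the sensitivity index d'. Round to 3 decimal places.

d' = 1.761

d' = z(H) − z(FA) = 0.9542 − (-0.8064) = 1.7606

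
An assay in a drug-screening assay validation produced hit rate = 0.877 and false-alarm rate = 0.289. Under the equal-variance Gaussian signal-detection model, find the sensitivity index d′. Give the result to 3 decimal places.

d′ = 1.716

z(H) = 1.1601
z(FA) = -0.5563
d' = z(H) − z(FA) = 1.1601 − (-0.5563) = 1.7164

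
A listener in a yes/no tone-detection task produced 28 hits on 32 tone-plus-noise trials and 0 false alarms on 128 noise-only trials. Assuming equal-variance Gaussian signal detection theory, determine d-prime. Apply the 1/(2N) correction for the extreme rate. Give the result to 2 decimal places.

The false-alarm rate is 0/128 = 0, so apply the 1/(2N) correction: FA → 1/(2·128) = 0.00391.
z(H) = z(0.87500) = 1.150
z(FA) = z(0.00391) = -2.660
d' = 1.150 − (-2.660) = 3.810

d-prime = 3.81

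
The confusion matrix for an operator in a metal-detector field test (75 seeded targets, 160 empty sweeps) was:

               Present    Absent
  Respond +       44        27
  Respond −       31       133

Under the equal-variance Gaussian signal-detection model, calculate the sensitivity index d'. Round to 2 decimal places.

H = 44/75 = 0.5867
FA = 27/160 = 0.1688
z(H) = z(0.5867) = 0.219
z(FA) = z(0.1688) = -0.959
d' = z(H) − z(FA) = 0.219 − (-0.959) = 1.178

d' = 1.18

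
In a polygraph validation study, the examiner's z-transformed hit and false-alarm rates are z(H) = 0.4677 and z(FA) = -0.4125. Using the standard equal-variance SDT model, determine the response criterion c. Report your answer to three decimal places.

c = −½·[z(H) + z(FA)] = −½·(0.4677 + (-0.4125)) = -0.0276
c < 0: the examiner has a liberal response bias.

c = -0.028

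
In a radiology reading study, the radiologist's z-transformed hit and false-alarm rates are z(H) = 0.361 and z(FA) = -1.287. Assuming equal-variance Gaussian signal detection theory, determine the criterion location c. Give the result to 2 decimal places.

c = 0.46

c = −½·[z(H) + z(FA)] = −½·(0.361 + (-1.287)) = 0.463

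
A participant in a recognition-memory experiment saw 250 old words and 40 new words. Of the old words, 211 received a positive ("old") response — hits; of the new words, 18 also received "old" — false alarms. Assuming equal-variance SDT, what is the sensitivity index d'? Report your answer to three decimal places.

H = 211/250 = 0.8440
FA = 18/40 = 0.4500
z(H) = 1.0110
z(FA) = -0.1257
d' = z(H) − z(FA) = 1.0110 − (-0.1257) = 1.1367

d' = 1.137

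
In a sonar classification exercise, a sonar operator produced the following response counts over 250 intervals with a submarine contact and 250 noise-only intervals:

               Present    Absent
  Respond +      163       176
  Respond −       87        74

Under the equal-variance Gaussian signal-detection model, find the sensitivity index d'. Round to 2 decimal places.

H = 163/250 = 0.6520
FA = 176/250 = 0.7040
z(H) = 0.391
z(FA) = 0.536
d' = z(H) − z(FA) = 0.391 − 0.536 = -0.145

d' = -0.15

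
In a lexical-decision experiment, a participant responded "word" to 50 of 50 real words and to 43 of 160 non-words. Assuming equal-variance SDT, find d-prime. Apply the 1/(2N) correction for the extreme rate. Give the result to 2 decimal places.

The hit rate is 50/50 = 1, so apply the 1/(2N) correction: H → 1 − 1/(2·50) = 0.99000.
z(H) = z(0.99000) = 2.326
z(FA) = z(0.26875) = -0.617
d' = 2.326 − (-0.617) = 2.943

d-prime = 2.94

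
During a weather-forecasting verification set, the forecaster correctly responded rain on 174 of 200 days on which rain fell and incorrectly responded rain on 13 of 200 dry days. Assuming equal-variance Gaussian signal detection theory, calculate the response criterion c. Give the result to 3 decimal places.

c = 0.194

H = 174/200 = 0.8700
FA = 13/200 = 0.0650
z(H) = 1.1264
z(FA) = -1.5141
c = −½·[z(H) + z(FA)] = −0.5 × (1.1264 + (-1.5141)) = 0.19385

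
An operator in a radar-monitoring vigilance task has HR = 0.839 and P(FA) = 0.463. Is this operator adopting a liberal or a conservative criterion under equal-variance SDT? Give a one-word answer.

liberal

z(H) = 0.990, z(FA) = -0.093
c = −½·(z(H) + z(FA)) = -0.4485
c < 0 → liberal criterion (biased toward responding “yes”).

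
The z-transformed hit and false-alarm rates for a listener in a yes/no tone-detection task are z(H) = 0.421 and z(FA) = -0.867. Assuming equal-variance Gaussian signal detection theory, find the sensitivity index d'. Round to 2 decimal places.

d' = z(H) − z(FA) = 0.421 − (-0.867) = 1.288

d' = 1.29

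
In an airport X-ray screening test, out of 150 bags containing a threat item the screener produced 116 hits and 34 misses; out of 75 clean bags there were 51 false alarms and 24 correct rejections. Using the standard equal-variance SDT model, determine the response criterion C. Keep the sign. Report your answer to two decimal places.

H = 116/150 = 0.7733
FA = 51/75 = 0.6800
z(H) = 0.750
z(FA) = 0.468
c = −½·[z(H) + z(FA)] = −0.5 × (0.750 + 0.468) = -0.609
c < 0: the screener has a liberal response bias.

C = -0.61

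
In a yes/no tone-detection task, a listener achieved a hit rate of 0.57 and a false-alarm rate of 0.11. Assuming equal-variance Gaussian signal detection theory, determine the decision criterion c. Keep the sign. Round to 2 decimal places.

c = 0.53

z(0.57) = 0.176, z(0.11) = -1.227
c = −½·[z(H) + z(FA)] = −0.5 × (0.176 + (-1.227)) = 0.5255
c > 0: the listener has a conservative response bias.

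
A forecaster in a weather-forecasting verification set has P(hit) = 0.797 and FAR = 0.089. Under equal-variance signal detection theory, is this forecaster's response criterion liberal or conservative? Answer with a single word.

conservative

z(H) = 0.831, z(FA) = -1.347
c = −½·(z(H) + z(FA)) = 0.258
c > 0 → conservative criterion (biased toward responding “no”).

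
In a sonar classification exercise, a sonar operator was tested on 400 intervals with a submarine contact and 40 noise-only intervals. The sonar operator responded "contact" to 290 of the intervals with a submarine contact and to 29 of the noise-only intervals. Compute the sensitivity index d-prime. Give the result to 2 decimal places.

H = 290/400 = 0.7250
FA = 29/40 = 0.7250
z(H) = z(0.7250) = 0.598
z(FA) = z(0.7250) = 0.598
d' = z(H) − z(FA) = 0.598 − 0.598 = 0.000

d-prime = 0.00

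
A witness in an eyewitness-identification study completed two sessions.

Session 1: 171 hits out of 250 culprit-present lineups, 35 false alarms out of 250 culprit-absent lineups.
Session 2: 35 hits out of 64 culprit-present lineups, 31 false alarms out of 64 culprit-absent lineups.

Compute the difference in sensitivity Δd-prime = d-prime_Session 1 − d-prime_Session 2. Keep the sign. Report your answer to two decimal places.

Δd-prime = 1.40

Session 1: z(0.6840) = 0.479, z(0.1400) = -1.080, d' = 1.559
Session 2: z(0.5469) = 0.118, z(0.4844) = -0.039, d' = 0.157
Δd' = d'_Session 1 − d'_Session 2 = 1.559 − 0.157 = 1.402
Session 1 has the higher sensitivity.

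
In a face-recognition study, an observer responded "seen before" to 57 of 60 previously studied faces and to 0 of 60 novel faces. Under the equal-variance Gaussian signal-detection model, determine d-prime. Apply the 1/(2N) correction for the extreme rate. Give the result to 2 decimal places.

The false-alarm rate is 0/60 = 0, so apply the 1/(2N) correction: FA → 1/(2·60) = 0.00833.
z(H) = z(0.95000) = 1.645
z(FA) = z(0.00833) = -2.394
d' = 1.645 − (-2.394) = 4.039

d-prime = 4.04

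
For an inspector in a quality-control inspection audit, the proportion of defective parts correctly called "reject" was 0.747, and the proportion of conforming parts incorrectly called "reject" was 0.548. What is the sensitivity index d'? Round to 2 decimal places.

Φ⁻¹(H) = Φ⁻¹(0.747) = 0.665
Φ⁻¹(FA) = Φ⁻¹(0.548) = 0.121
d' = z(H) − z(FA) = 0.665 − 0.121 = 0.544

d' = 0.54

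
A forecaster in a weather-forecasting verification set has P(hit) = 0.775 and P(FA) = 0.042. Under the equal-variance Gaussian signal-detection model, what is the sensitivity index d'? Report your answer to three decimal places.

d' = 2.483

z(H) = z(0.775) = 0.7554
z(FA) = z(0.042) = -1.7279
d' = z(H) − z(FA) = 0.7554 − (-1.7279) = 2.4833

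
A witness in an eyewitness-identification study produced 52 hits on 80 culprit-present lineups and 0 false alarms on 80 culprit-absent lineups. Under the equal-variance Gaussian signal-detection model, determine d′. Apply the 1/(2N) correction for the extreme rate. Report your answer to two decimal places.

The false-alarm rate is 0/80 = 0, so apply the 1/(2N) correction: FA → 1/(2·80) = 0.00625.
z(H) = z(0.65000) = 0.385
z(FA) = z(0.00625) = -2.498
d' = 0.385 − (-2.498) = 2.883

d′ = 2.88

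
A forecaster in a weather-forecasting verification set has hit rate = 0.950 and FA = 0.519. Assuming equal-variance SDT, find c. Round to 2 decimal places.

z(H) = z(0.950) = 1.645
z(FA) = z(0.519) = 0.048
c = −½·[z(H) + z(FA)] = −0.5 × (1.645 + 0.048) = -0.8465

c = -0.85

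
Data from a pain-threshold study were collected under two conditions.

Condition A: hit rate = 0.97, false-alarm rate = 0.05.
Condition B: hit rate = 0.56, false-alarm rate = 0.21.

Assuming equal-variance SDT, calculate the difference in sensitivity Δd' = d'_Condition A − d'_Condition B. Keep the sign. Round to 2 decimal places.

Condition A: z(0.97) = 1.881, z(0.05) = -1.645, d' = 3.526
Condition B: z(0.56) = 0.151, z(0.21) = -0.806, d' = 0.957
Δd' = d'_Condition A − d'_Condition B = 3.526 − 0.957 = 2.569
Condition A has the higher sensitivity.

Δd' = 2.57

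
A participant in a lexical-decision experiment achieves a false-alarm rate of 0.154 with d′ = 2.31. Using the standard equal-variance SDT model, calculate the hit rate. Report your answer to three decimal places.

z(false-alarm rate) = z(0.154) = -1.0194
z(H) = z(FA) + d' = -1.0194 + 2.31 = 1.2906
hit rate = Φ(1.2906) = 0.9016

hit rate = 0.902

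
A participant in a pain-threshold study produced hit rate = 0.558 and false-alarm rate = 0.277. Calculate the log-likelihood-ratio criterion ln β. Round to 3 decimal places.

z(H) = z(0.558) = 0.1459
z(FA) = z(0.277) = -0.5918
ln β = −½·[z(H)² − z(FA)²] = −0.5 × (0.0213 − 0.3502) = 0.16445

ln β = 0.164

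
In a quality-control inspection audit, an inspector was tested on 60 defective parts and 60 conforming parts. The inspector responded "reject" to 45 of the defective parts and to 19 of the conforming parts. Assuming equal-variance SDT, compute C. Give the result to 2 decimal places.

C = -0.10

H = 45/60 = 0.7500
FA = 19/60 = 0.3167
z(H) = z(0.7500) = 0.674
z(FA) = z(0.3167) = -0.477
c = −½·[z(H) + z(FA)] = −0.5 × (0.674 + (-0.477)) = -0.0985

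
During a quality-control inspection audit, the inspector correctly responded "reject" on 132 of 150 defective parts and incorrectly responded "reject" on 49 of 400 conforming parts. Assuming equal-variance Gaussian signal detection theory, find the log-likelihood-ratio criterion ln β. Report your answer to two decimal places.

ln β = -0.01

H = 132/150 = 0.8800
FA = 49/400 = 0.1225
z(H) = z(0.8800) = 1.175
z(FA) = z(0.1225) = -1.163
ln β = −½·[z(H)² − z(FA)²] = −0.5 × (1.381 − 1.353) = -0.014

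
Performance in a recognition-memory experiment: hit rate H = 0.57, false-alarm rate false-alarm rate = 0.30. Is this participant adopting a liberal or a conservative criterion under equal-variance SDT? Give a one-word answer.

z(H) = 0.176, z(FA) = -0.524
c = −½·(z(H) + z(FA)) = 0.174
c > 0 → conservative criterion (biased toward responding “no”).

conservative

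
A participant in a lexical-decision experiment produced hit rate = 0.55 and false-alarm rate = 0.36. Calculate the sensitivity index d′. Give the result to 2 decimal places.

d′ = 0.48

z(0.55) = 0.126, z(0.36) = -0.358
d' = z(H) − z(FA) = 0.126 − (-0.358) = 0.484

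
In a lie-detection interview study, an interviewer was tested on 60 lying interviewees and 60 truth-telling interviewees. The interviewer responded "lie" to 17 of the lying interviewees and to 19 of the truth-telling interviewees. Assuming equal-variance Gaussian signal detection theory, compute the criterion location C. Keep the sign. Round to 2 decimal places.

C = 0.53

H = 17/60 = 0.2833
FA = 19/60 = 0.3167
Φ⁻¹(H) = -0.573
Φ⁻¹(FA) = -0.477
c = −½·[z(H) + z(FA)] = −0.5 × (-0.573 + (-0.477)) = 0.525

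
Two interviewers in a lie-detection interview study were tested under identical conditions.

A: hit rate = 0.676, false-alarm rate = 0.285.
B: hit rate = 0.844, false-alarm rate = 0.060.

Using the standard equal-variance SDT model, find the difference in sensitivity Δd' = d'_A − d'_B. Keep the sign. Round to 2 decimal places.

Δd' = -1.54

A: z(0.676) = 0.457, z(0.285) = -0.568, d' = 1.025
B: z(0.844) = 1.011, z(0.060) = -1.555, d' = 2.566
Δd' = d'_A − d'_B = 1.025 − 2.566 = -1.541
B has the higher sensitivity.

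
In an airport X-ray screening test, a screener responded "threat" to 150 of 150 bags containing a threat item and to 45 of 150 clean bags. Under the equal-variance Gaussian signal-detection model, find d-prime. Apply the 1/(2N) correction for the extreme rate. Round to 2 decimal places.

The hit rate is 150/150 = 1, so apply the 1/(2N) correction: H → 1 − 1/(2·150) = 0.99667.
z(H) = z(0.99667) = 2.713
z(FA) = z(0.30000) = -0.524
d' = 2.713 − (-0.524) = 3.237

d-prime = 3.24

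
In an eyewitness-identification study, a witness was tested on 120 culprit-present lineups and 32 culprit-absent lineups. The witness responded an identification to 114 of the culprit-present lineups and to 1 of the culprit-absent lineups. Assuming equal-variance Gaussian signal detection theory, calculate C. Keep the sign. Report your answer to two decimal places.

H = 114/120 = 0.9500
FA = 1/32 = 0.0312
z(H) = z(0.9500) = 1.645
z(FA) = z(0.0312) = -1.863
c = −½·[z(H) + z(FA)] = −0.5 × (1.645 + (-1.863)) = 0.109

C = 0.11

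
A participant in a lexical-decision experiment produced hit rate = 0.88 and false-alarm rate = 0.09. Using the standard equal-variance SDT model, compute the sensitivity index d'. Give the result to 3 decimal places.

d' = 2.516

Φ⁻¹(H) = 1.1750
Φ⁻¹(FA) = -1.3408
d' = z(H) − z(FA) = 1.1750 − (-1.3408) = 2.5158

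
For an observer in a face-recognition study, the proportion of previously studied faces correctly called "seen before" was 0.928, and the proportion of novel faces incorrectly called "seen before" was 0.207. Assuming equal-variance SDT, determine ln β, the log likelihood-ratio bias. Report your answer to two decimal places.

z(H) = z(0.928) = 1.461
z(FA) = z(0.207) = -0.817
ln β = −½·[z(H)² − z(FA)²] = −0.5 × (2.135 − 0.667) = -0.734

ln β = -0.73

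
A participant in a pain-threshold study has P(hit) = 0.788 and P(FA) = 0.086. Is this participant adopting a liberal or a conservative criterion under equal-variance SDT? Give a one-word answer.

conservative

z(H) = 0.800, z(FA) = -1.366
c = −½·(z(H) + z(FA)) = 0.283
c > 0 → conservative criterion (biased toward responding “no”).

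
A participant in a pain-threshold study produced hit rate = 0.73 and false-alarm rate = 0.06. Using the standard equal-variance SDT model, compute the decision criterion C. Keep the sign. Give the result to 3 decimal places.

Φ⁻¹(0.73) = 0.6128, Φ⁻¹(0.06) = -1.5548
c = −½·[z(H) + z(FA)] = −0.5 × (0.6128 + (-1.5548)) = 0.4710

C = 0.471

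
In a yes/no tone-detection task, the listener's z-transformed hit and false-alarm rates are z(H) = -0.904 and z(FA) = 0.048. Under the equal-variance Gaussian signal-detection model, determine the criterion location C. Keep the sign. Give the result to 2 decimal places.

c = −½·[z(H) + z(FA)] = −½·(-0.904 + 0.048) = 0.428

C = 0.43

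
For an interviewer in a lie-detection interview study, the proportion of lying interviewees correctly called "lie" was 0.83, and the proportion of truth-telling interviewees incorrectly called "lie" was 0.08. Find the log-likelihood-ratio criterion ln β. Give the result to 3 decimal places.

ln β = 0.532

Φ⁻¹(H) = Φ⁻¹(0.83) = 0.9542
Φ⁻¹(FA) = Φ⁻¹(0.08) = -1.4051
ln β = −½·[z(H)² − z(FA)²] = −0.5 × (0.9105 − 1.9743) = 0.5319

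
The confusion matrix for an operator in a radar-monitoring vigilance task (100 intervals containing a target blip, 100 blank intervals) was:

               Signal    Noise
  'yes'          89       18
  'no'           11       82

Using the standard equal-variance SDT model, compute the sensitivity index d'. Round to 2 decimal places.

d' = 2.14

H = 89/100 = 0.8900
FA = 18/100 = 0.1800
Φ⁻¹(0.8900) = 1.2265, Φ⁻¹(0.1800) = -0.9154
d' = z(H) − z(FA) = 1.2265 − (-0.9154) = 2.1419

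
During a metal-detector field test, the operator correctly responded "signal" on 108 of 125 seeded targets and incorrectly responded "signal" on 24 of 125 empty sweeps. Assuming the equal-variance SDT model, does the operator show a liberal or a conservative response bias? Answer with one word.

liberal

z(H) = 1.098, z(FA) = -0.871
c = −½·(z(H) + z(FA)) = -0.1135
c < 0 → liberal criterion (biased toward responding “yes”).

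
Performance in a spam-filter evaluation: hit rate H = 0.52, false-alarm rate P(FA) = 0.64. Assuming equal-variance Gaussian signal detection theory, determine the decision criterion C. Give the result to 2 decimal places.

z(H) = z(0.52) = 0.050
z(FA) = z(0.64) = 0.358
c = −½·[z(H) + z(FA)] = −0.5 × (0.050 + 0.358) = -0.204

C = -0.20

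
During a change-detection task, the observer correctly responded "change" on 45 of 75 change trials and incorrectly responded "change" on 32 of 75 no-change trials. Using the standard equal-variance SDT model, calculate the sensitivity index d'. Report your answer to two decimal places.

H = 45/75 = 0.6000
FA = 32/75 = 0.4267
Φ⁻¹(H) = Φ⁻¹(0.6000) = 0.253
Φ⁻¹(FA) = Φ⁻¹(0.4267) = -0.185
d' = z(H) − z(FA) = 0.253 − (-0.185) = 0.438

d' = 0.44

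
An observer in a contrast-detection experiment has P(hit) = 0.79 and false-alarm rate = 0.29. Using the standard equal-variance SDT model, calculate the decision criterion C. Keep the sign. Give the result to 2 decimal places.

z(0.79) = 0.806, z(0.29) = -0.553
c = −½·[z(H) + z(FA)] = −0.5 × (0.806 + (-0.553)) = -0.1265

C = -0.13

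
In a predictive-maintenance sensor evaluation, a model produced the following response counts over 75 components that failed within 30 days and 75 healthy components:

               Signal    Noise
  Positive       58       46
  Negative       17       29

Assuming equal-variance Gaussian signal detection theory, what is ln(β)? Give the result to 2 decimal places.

H = 58/75 = 0.7733
FA = 46/75 = 0.6133
Φ⁻¹(H) = 0.750
Φ⁻¹(FA) = 0.288
ln β = −½·[z(H)² − z(FA)²] = −0.5 × (0.563 − 0.083) = -0.240

ln β = -0.24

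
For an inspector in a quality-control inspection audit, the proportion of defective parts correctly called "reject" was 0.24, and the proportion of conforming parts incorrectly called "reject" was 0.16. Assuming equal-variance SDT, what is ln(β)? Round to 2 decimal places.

z(H) = -0.706
z(FA) = -0.994
ln β = −½·[z(H)² − z(FA)²] = −0.5 × (0.498 − 0.988) = 0.245

ln β = 0.25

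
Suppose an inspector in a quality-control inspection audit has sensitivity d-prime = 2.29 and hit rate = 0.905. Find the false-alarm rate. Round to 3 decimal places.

z(hit rate) = z(0.905) = 1.3106
z(FA) = z(H) − d' = 1.3106 − 2.29 = -0.9794
false-alarm rate = Φ(-0.9794) = 0.1637

false-alarm rate = 0.164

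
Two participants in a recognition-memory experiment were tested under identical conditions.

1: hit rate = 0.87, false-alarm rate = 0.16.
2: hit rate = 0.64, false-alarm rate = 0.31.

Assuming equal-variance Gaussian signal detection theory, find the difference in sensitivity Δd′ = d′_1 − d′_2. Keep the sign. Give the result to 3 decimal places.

1: z(0.87) = 1.1264, z(0.16) = -0.9945, d' = 2.1209
2: z(0.64) = 0.3585, z(0.31) = -0.4959, d' = 0.8544
Δd' = d'_1 − d'_2 = 2.1209 − 0.8544 = 1.2665
1 has the higher sensitivity.

Δd′ = 1.267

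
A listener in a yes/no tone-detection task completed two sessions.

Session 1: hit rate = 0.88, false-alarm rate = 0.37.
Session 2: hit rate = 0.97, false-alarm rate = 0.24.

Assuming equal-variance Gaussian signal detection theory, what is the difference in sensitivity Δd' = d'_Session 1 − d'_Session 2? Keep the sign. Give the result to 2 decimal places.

Session 1: z(0.88) = 1.175, z(0.37) = -0.332, d' = 1.507
Session 2: z(0.97) = 1.881, z(0.24) = -0.706, d' = 2.587
Δd' = d'_Session 1 − d'_Session 2 = 1.507 − 2.587 = -1.080
Session 2 has the higher sensitivity.

Δd' = -1.08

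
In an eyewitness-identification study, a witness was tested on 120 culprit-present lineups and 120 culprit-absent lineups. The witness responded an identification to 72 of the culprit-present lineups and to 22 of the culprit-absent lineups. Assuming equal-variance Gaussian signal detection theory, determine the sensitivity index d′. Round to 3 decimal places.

d′ = 1.156

H = 72/120 = 0.6000
FA = 22/120 = 0.1833
z(0.6000) = 0.2533, z(0.1833) = -0.9029
d' = z(H) − z(FA) = 0.2533 − (-0.9029) = 1.1562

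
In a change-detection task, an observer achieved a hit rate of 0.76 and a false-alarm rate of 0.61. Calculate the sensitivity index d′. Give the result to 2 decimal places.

d′ = 0.43

z(H) = z(0.76) = 0.7063
z(FA) = z(0.61) = 0.2793
d' = z(H) − z(FA) = 0.7063 − 0.2793 = 0.4270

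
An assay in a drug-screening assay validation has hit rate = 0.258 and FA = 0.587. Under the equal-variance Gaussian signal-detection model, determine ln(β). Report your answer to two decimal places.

Φ⁻¹(0.258) = -0.650, Φ⁻¹(0.587) = 0.220
ln β = −½·[z(H)² − z(FA)²] = −0.5 × (0.423 − 0.048) = -0.1875

ln β = -0.19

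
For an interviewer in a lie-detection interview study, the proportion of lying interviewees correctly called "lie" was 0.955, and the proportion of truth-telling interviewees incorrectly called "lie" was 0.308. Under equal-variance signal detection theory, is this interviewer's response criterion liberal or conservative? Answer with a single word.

z(H) = 1.695, z(FA) = -0.502
c = −½·(z(H) + z(FA)) = -0.5965
c < 0 → liberal criterion (biased toward responding “yes”).

liberal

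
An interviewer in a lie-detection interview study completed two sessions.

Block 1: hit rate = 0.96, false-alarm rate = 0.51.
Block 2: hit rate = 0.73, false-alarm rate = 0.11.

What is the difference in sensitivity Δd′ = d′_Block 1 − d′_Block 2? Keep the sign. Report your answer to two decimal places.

Δd′ = -0.11

Block 1: z(0.96) = 1.751, z(0.51) = 0.025, d' = 1.726
Block 2: z(0.73) = 0.613, z(0.11) = -1.227, d' = 1.840
Δd' = d'_Block 1 − d'_Block 2 = 1.726 − 1.840 = -0.114
Block 2 has the higher sensitivity.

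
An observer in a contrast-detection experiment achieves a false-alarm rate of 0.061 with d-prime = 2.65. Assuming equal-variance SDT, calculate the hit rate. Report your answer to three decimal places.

z(false-alarm rate) = z(0.061) = -1.5464
z(H) = z(FA) + d' = -1.5464 + 2.65 = 1.1036
hit rate = Φ(1.1036) = 0.8651

hit rate = 0.865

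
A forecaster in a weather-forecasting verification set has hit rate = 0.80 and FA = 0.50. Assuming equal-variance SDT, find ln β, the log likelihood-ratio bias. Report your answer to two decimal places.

ln β = -0.35

z(0.80) = 0.842, z(0.50) = 0.000
ln β = −½·[z(H)² − z(FA)²] = −0.5 × (0.709 − 0.000) = -0.3545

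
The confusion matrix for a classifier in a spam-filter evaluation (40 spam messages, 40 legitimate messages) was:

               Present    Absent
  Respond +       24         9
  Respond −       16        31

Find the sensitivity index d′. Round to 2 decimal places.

d′ = 1.01

H = 24/40 = 0.6000
FA = 9/40 = 0.2250
Φ⁻¹(H) = 0.253
Φ⁻¹(FA) = -0.755
d' = z(H) − z(FA) = 0.253 − (-0.755) = 1.008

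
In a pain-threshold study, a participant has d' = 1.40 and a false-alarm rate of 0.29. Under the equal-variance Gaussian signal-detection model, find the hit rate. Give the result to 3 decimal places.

z(false-alarm rate) = z(0.29) = -0.5534
z(H) = z(FA) + d' = -0.5534 + 1.40 = 0.8466
hit rate = Φ(0.8466) = 0.8014

hit rate = 0.801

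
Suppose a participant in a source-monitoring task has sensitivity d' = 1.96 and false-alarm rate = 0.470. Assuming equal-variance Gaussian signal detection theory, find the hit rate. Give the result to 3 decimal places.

hit rate = 0.970

z(false-alarm rate) = z(0.470) = -0.0753
z(H) = z(FA) + d' = -0.0753 + 1.96 = 1.8847
hit rate = Φ(1.8847) = 0.9703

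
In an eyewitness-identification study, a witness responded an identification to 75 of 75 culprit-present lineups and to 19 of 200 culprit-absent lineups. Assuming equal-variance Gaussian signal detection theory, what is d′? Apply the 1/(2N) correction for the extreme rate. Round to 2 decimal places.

d′ = 3.79

The hit rate is 75/75 = 1, so apply the 1/(2N) correction: H → 1 − 1/(2·75) = 0.99333.
z(H) = z(0.99333) = 2.475
z(FA) = z(0.09500) = -1.311
d' = 2.475 − (-1.311) = 3.786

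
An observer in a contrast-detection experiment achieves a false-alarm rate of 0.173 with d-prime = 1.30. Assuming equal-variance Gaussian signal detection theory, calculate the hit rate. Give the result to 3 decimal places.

hit rate = 0.640

z(false-alarm rate) = z(0.173) = -0.9424
z(H) = z(FA) + d' = -0.9424 + 1.30 = 0.3576
hit rate = Φ(0.3576) = 0.6397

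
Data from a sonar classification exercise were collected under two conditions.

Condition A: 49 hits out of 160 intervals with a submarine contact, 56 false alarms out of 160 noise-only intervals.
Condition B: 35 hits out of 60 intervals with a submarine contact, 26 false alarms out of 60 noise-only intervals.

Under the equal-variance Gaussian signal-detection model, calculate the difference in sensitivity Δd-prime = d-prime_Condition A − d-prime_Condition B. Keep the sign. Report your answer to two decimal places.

Condition A: z(0.3063) = -0.506, z(0.3500) = -0.385, d' = -0.121
Condition B: z(0.5833) = 0.210, z(0.4333) = -0.168, d' = 0.378
Δd' = d'_Condition A − d'_Condition B = -0.121 − 0.378 = -0.499
Condition B has the higher sensitivity.

Δd-prime = -0.50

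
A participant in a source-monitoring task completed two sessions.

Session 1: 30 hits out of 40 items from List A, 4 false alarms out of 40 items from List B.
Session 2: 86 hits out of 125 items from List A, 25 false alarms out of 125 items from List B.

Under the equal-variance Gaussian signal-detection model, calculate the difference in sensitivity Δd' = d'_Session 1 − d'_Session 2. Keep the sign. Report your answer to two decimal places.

Δd' = 0.62

Session 1: z(0.7500) = 0.674, z(0.1000) = -1.282, d' = 1.956
Session 2: z(0.6880) = 0.490, z(0.2000) = -0.842, d' = 1.332
Δd' = d'_Session 1 − d'_Session 2 = 1.956 − 1.332 = 0.624
Session 1 has the higher sensitivity.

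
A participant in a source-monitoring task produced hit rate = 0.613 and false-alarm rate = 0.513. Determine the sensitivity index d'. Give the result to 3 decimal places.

d' = 0.255

z(H) = z(0.613) = 0.2871
z(FA) = z(0.513) = 0.0326
d' = z(H) − z(FA) = 0.2871 − 0.0326 = 0.2545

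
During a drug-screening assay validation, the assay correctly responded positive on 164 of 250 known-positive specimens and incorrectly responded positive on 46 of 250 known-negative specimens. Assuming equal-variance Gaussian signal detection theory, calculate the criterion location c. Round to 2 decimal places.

H = 164/250 = 0.6560
FA = 46/250 = 0.1840
z(H) = 0.402
z(FA) = -0.900
c = −½·[z(H) + z(FA)] = −0.5 × (0.402 + (-0.900)) = 0.249

c = 0.25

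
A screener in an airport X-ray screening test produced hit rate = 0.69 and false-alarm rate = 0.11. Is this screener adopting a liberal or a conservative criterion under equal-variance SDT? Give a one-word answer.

conservative

z(H) = 0.496, z(FA) = -1.227
c = −½·(z(H) + z(FA)) = 0.3655
c > 0 → conservative criterion (biased toward responding “no”).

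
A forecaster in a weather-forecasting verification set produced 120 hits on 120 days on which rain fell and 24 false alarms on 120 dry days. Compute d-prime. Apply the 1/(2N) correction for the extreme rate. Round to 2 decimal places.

d-prime = 3.48

The hit rate is 120/120 = 1, so apply the 1/(2N) correction: H → 1 − 1/(2·120) = 0.99583.
z(H) = z(0.99583) = 2.638
z(FA) = z(0.20000) = -0.842
d' = 2.638 − (-0.842) = 3.480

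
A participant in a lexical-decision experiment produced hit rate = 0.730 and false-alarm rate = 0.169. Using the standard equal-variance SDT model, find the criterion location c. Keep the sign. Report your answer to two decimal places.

z(0.730) = 0.613, z(0.169) = -0.958
c = −½·[z(H) + z(FA)] = −0.5 × (0.613 + (-0.958)) = 0.1725
c > 0: the participant has a conservative response bias.

c = 0.17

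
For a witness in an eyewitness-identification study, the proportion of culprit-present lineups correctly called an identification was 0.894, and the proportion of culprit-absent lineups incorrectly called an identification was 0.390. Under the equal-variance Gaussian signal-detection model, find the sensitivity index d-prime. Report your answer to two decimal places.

d-prime = 1.53

z(H) = z(0.894) = 1.2481
z(FA) = z(0.390) = -0.2793
d' = z(H) − z(FA) = 1.2481 − (-0.2793) = 1.5274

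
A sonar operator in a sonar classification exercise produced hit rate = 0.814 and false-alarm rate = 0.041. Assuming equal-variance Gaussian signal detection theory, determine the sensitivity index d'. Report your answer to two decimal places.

z(H) = z(0.814) = 0.893
z(FA) = z(0.041) = -1.739
d' = z(H) − z(FA) = 0.893 − (-1.739) = 2.632

d' = 2.63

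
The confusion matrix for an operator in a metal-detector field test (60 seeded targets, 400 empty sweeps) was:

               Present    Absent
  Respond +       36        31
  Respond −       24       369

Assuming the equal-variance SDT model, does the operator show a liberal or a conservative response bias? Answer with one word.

z(H) = 0.253, z(FA) = -1.422
c = −½·(z(H) + z(FA)) = 0.5845
c > 0 → conservative criterion (biased toward responding “no”).

conservative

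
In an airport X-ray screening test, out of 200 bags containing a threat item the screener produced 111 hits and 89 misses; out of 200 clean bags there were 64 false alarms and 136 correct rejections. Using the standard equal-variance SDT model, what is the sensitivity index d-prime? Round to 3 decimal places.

d-prime = 0.606

H = 111/200 = 0.5550
FA = 64/200 = 0.3200
Φ⁻¹(H) = Φ⁻¹(0.5550) = 0.1383
Φ⁻¹(FA) = Φ⁻¹(0.3200) = -0.4677
d' = z(H) − z(FA) = 0.1383 − (-0.4677) = 0.6060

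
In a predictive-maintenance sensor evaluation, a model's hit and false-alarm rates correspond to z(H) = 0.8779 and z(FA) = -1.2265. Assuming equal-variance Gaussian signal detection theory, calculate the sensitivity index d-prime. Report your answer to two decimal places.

d-prime = 2.10

d' = z(H) − z(FA) = 0.8779 − (-1.2265) = 2.1044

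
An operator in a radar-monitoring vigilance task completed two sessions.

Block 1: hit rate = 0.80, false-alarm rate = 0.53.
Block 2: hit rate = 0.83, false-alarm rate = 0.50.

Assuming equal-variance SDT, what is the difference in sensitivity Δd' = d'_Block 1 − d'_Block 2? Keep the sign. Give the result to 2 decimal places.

Δd' = -0.19

Block 1: z(0.80) = 0.842, z(0.53) = 0.075, d' = 0.767
Block 2: z(0.83) = 0.954, z(0.50) = 0.000, d' = 0.954
Δd' = d'_Block 1 − d'_Block 2 = 0.767 − 0.954 = -0.187
Block 2 has the higher sensitivity.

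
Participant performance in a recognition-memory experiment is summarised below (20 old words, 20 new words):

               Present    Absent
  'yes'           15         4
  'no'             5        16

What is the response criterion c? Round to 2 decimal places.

H = 15/20 = 0.7500
FA = 4/20 = 0.2000
z(H) = z(0.7500) = 0.6745
z(FA) = z(0.2000) = -0.8416
c = −½·[z(H) + z(FA)] = −0.5 × (0.6745 + (-0.8416)) = 0.08355
c > 0: the participant has a conservative response bias.

c = 0.08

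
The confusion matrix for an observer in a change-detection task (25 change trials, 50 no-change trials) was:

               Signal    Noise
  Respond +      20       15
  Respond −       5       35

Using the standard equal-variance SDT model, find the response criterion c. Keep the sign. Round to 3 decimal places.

H = 20/25 = 0.8000
FA = 15/50 = 0.3000
Φ⁻¹(0.8000) = 0.8416, Φ⁻¹(0.3000) = -0.5244
c = −½·[z(H) + z(FA)] = −0.5 × (0.8416 + (-0.5244)) = -0.1586

c = -0.159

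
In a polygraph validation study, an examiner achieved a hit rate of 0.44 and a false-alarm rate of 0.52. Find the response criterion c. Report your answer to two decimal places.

c = 0.05

z(H) = z(0.44) = -0.151
z(FA) = z(0.52) = 0.050
c = −½·[z(H) + z(FA)] = −0.5 × (-0.151 + 0.050) = 0.0505
c > 0: the examiner has a conservative response bias.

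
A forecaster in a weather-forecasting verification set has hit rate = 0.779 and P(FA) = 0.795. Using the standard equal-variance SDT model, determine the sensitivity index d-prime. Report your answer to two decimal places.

z(H) = 0.769
z(FA) = 0.824
d' = z(H) − z(FA) = 0.769 − 0.824 = -0.055

d-prime = -0.06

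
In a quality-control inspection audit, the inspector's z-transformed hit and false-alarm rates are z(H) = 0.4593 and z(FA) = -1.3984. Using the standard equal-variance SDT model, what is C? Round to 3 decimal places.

C = 0.470

c = −½·[z(H) + z(FA)] = −½·(0.4593 + (-1.3984)) = 0.46955
c > 0: the inspector has a conservative response bias.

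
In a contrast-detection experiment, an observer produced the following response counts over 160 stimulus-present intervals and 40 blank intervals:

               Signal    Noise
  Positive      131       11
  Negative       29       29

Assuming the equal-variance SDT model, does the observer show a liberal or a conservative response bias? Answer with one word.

z(H) = 0.911, z(FA) = -0.598
c = −½·(z(H) + z(FA)) = -0.1565
c < 0 → liberal criterion (biased toward responding “yes”).

liberal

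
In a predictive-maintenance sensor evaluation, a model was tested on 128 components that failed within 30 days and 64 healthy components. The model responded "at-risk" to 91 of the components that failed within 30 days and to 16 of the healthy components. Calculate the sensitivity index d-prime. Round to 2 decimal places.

d-prime = 1.23

H = 91/128 = 0.7109
FA = 16/64 = 0.2500
z(0.7109) = 0.556, z(0.2500) = -0.674
d' = z(H) − z(FA) = 0.556 − (-0.674) = 1.230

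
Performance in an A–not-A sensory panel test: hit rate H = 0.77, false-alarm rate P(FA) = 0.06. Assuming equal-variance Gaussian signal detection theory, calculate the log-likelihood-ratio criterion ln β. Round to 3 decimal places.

ln β = 0.936

z(H) = 0.7388
z(FA) = -1.5548
ln β = −½·[z(H)² − z(FA)²] = −0.5 × (0.5458 − 2.4174) = 0.9358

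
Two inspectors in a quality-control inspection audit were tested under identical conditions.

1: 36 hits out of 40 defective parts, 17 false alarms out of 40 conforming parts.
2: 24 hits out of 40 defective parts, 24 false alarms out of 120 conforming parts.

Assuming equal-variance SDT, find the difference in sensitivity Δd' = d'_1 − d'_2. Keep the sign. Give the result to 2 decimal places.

Δd' = 0.38

1: z(0.9000) = 1.282, z(0.4250) = -0.189, d' = 1.471
2: z(0.6000) = 0.253, z(0.2000) = -0.842, d' = 1.095
Δd' = d'_1 − d'_2 = 1.471 − 1.095 = 0.376
1 has the higher sensitivity.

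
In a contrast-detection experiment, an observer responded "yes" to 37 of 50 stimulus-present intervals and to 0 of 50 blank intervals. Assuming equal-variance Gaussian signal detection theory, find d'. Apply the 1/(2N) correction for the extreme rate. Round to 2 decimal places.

d' = 2.97

The false-alarm rate is 0/50 = 0, so apply the 1/(2N) correction: FA → 1/(2·50) = 0.01000.
z(H) = z(0.74000) = 0.643
z(FA) = z(0.01000) = -2.326
d' = 0.643 − (-2.326) = 2.969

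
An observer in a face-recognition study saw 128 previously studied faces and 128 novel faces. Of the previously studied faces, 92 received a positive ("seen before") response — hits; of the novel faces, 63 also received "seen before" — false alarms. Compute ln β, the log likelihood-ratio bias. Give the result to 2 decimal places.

H = 92/128 = 0.7188
FA = 63/128 = 0.4922
z(H) = 0.579
z(FA) = -0.020
ln β = −½·[z(H)² − z(FA)²] = −0.5 × (0.335 − 0.000) = -0.1675

ln β = -0.17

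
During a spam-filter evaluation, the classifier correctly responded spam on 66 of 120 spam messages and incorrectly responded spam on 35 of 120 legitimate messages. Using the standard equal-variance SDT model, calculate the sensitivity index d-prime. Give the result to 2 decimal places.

H = 66/120 = 0.5500
FA = 35/120 = 0.2917
z(0.5500) = 0.126, z(0.2917) = -0.548
d' = z(H) − z(FA) = 0.126 − (-0.548) = 0.674

d-prime = 0.67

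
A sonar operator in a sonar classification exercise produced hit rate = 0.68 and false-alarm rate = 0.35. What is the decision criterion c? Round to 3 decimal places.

Φ⁻¹(H) = 0.4677
Φ⁻¹(FA) = -0.3853
c = −½·[z(H) + z(FA)] = −0.5 × (0.4677 + (-0.3853)) = -0.0412

c = -0.041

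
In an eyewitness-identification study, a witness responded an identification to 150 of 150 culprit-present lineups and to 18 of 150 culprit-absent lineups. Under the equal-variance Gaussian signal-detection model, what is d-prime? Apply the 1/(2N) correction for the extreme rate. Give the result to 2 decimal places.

d-prime = 3.89

The hit rate is 150/150 = 1, so apply the 1/(2N) correction: H → 1 − 1/(2·150) = 0.99667.
z(H) = z(0.99667) = 2.713
z(FA) = z(0.12000) = -1.175
d' = 2.713 − (-1.175) = 3.888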